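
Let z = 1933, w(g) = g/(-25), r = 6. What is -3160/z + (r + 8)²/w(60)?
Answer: -483065/5799 ≈ -83.301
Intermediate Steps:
w(g) = -g/25 (w(g) = g*(-1/25) = -g/25)
-3160/z + (r + 8)²/w(60) = -3160/1933 + (6 + 8)²/((-1/25*60)) = -3160*1/1933 + 14²/(-12/5) = -3160/1933 + 196*(-5/12) = -3160/1933 - 245/3 = -483065/5799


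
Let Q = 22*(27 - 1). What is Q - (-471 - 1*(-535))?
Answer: 508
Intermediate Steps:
Q = 572 (Q = 22*26 = 572)
Q - (-471 - 1*(-535)) = 572 - (-471 - 1*(-535)) = 572 - (-471 + 535) = 572 - 1*64 = 572 - 64 = 508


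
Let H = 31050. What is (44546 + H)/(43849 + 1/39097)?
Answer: 1477788406/857182177 ≈ 1.7240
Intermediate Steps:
(44546 + H)/(43849 + 1/39097) = (44546 + 31050)/(43849 + 1/39097) = 75596/(43849 + 1/39097) = 75596/(1714364354/39097) = 75596*(39097/1714364354) = 1477788406/857182177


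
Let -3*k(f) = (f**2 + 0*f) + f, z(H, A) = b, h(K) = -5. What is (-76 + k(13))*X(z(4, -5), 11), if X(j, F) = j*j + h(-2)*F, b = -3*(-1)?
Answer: 18860/3 ≈ 6286.7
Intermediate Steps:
b = 3
z(H, A) = 3
X(j, F) = j**2 - 5*F (X(j, F) = j*j - 5*F = j**2 - 5*F)
k(f) = -f/3 - f**2/3 (k(f) = -((f**2 + 0*f) + f)/3 = -((f**2 + 0) + f)/3 = -(f**2 + f)/3 = -(f + f**2)/3 = -f/3 - f**2/3)
(-76 + k(13))*X(z(4, -5), 11) = (-76 - 1/3*13*(1 + 13))*(3**2 - 5*11) = (-76 - 1/3*13*14)*(9 - 55) = (-76 - 182/3)*(-46) = -410/3*(-46) = 18860/3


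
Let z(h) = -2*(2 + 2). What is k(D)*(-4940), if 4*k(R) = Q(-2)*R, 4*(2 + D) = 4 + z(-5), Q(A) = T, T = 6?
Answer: 22230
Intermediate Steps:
z(h) = -8 (z(h) = -2*4 = -8)
Q(A) = 6
D = -3 (D = -2 + (4 - 8)/4 = -2 + (1/4)*(-4) = -2 - 1 = -3)
k(R) = 3*R/2 (k(R) = (6*R)/4 = 3*R/2)
k(D)*(-4940) = ((3/2)*(-3))*(-4940) = -9/2*(-4940) = 22230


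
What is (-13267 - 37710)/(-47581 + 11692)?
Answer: 50977/35889 ≈ 1.4204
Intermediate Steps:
(-13267 - 37710)/(-47581 + 11692) = -50977/(-35889) = -50977*(-1/35889) = 50977/35889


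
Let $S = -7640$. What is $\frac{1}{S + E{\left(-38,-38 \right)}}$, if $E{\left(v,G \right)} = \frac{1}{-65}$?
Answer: $- \frac{65}{496601} \approx -0.00013089$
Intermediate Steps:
$E{\left(v,G \right)} = - \frac{1}{65}$
$\frac{1}{S + E{\left(-38,-38 \right)}} = \frac{1}{-7640 - \frac{1}{65}} = \frac{1}{- \frac{496601}{65}} = - \frac{65}{496601}$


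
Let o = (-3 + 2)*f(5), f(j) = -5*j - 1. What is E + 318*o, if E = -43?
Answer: 8225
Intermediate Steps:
f(j) = -1 - 5*j
o = 26 (o = (-3 + 2)*(-1 - 5*5) = -(-1 - 25) = -1*(-26) = 26)
E + 318*o = -43 + 318*26 = -43 + 8268 = 8225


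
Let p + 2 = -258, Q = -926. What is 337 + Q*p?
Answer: 241097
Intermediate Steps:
p = -260 (p = -2 - 258 = -260)
337 + Q*p = 337 - 926*(-260) = 337 + 240760 = 241097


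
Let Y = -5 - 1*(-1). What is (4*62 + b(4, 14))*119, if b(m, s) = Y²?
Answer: 31416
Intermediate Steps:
Y = -4 (Y = -5 + 1 = -4)
b(m, s) = 16 (b(m, s) = (-4)² = 16)
(4*62 + b(4, 14))*119 = (4*62 + 16)*119 = (248 + 16)*119 = 264*119 = 31416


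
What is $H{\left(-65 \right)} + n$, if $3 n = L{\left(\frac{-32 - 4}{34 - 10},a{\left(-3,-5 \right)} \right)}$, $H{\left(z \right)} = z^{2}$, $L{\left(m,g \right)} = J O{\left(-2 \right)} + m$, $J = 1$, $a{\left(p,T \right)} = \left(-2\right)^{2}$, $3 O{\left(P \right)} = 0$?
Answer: $\frac{8449}{2} \approx 4224.5$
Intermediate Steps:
$O{\left(P \right)} = 0$ ($O{\left(P \right)} = \frac{1}{3} \cdot 0 = 0$)
$a{\left(p,T \right)} = 4$
$L{\left(m,g \right)} = m$ ($L{\left(m,g \right)} = 1 \cdot 0 + m = 0 + m = m$)
$n = - \frac{1}{2}$ ($n = \frac{\left(-32 - 4\right) \frac{1}{34 - 10}}{3} = \frac{\left(-36\right) \frac{1}{24}}{3} = \frac{1}{3} \left(- \frac{3}{2}\right) = - \frac{1}{2} \approx -0.5$)
$H{\left(-65 \right)} + n = \left(-65\right)^{2} - \frac{1}{2} = 4225 - \frac{1}{2} = \frac{8449}{2}$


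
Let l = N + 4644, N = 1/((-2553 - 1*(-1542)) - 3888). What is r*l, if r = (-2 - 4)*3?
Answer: -136505730/1633 ≈ -83592.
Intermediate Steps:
N = -1/4899 (N = 1/((-2553 + 1542) - 3888) = 1/(-1011 - 3888) = 1/(-4899) = -1/4899 ≈ -0.00020412)
l = 22750955/4899 (l = -1/4899 + 4644 = 22750955/4899 ≈ 4644.0)
r = -18 (r = -6*3 = -18)
r*l = -18*22750955/4899 = -136505730/1633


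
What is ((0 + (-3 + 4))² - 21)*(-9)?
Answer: 180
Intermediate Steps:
((0 + (-3 + 4))² - 21)*(-9) = ((0 + 1)² - 21)*(-9) = (1² - 21)*(-9) = (1 - 21)*(-9) = -20*(-9) = 180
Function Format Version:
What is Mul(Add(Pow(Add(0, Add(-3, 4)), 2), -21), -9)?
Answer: 180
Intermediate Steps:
Mul(Add(Pow(Add(0, Add(-3, 4)), 2), -21), -9) = Mul(Add(Pow(Add(0, 1), 2), -21), -9) = Mul(Add(Pow(1, 2), -21), -9) = Mul(Add(1, -21), -9) = Mul(-20, -9) = 180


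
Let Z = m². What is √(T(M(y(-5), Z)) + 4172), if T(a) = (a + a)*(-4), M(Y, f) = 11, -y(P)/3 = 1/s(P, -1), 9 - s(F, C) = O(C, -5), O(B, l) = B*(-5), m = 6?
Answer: 2*√1021 ≈ 63.906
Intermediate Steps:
O(B, l) = -5*B
Z = 36 (Z = 6² = 36)
s(F, C) = 9 + 5*C (s(F, C) = 9 - (-5)*C = 9 + 5*C)
y(P) = -¾ (y(P) = -3/(9 + 5*(-1)) = -3/(9 - 5) = -3/4 = -3*¼ = -¾)
T(a) = -8*a (T(a) = (2*a)*(-4) = -8*a)
√(T(M(y(-5), Z)) + 4172) = √(-8*11 + 4172) = √(-88 + 4172) = √4084 = 2*√1021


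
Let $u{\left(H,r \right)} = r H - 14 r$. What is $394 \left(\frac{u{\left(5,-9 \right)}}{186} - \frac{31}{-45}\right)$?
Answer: $\frac{617989}{1395} \approx 443.0$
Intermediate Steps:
$u{\left(H,r \right)} = - 14 r + H r$ ($u{\left(H,r \right)} = H r - 14 r = - 14 r + H r$)
$394 \left(\frac{u{\left(5,-9 \right)}}{186} - \frac{31}{-45}\right) = 394 \left(\frac{\left(-9\right) \left(-14 + 5\right)}{186} - \frac{31}{-45}\right) = 394 \left(\left(-9\right) \left(-9\right) \frac{1}{186} - - \frac{31}{45}\right) = 394 \left(81 \cdot \frac{1}{186} + \frac{31}{45}\right) = 394 \left(\frac{27}{62} + \frac{31}{45}\right) = 394 \cdot \frac{3137}{2790} = \frac{617989}{1395}$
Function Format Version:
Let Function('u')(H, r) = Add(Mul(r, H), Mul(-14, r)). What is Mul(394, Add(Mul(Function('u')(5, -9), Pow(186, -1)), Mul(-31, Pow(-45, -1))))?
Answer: Rational(617989, 1395) ≈ 443.00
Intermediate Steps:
Function('u')(H, r) = Add(Mul(-14, r), Mul(H, r)) (Function('u')(H, r) = Add(Mul(H, r), Mul(-14, r)) = Add(Mul(-14, r), Mul(H, r)))
Mul(394, Add(Mul(Function('u')(5, -9), Pow(186, -1)), Mul(-31, Pow(-45, -1)))) = Mul(394, Add(Mul(Mul(-9, Add(-14, 5)), Pow(186, -1)), Mul(-31, Pow(-45, -1)))) = Mul(394, Add(Mul(Mul(-9, -9), Rational(1, 186)), Mul(-31, Rational(-1, 45)))) = Mul(394, Add(Mul(81, Rational(1, 186)), Rational(31, 45))) = Mul(394, Add(Rational(27, 62), Rational(31, 45))) = Mul(394, Rational(3137, 2790)) = Rational(617989, 1395)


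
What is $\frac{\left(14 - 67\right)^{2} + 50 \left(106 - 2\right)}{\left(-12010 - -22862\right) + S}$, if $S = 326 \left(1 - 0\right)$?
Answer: $\frac{8009}{11178} \approx 0.7165$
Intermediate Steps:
$S = 326$ ($S = 326 \left(1 + 0\right) = 326 \cdot 1 = 326$)
$\frac{\left(14 - 67\right)^{2} + 50 \left(106 - 2\right)}{\left(-12010 - -22862\right) + S} = \frac{\left(14 - 67\right)^{2} + 50 \left(106 - 2\right)}{\left(-12010 - -22862\right) + 326} = \frac{\left(-53\right)^{2} + 50 \cdot 104}{\left(-12010 + 22862\right) + 326} = \frac{2809 + 5200}{10852 + 326} = \frac{8009}{11178}$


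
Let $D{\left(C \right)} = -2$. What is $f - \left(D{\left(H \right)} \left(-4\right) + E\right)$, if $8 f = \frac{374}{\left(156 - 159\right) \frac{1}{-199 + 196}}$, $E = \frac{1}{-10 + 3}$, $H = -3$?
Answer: $\frac{1089}{28} \approx 38.893$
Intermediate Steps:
$E = - \frac{1}{7}$ ($E = \frac{1}{-7} = - \frac{1}{7} \approx -0.14286$)
$f = \frac{187}{4}$ ($f = \frac{374 \frac{1}{\left(156 - 159\right) \frac{1}{-199 + 196}}}{8} = \frac{374 \frac{1}{\left(-3\right) \frac{1}{-3}}}{8} = \frac{374 \frac{1}{\left(-3\right) \left(- \frac{1}{3}\right)}}{8} = \frac{374 \cdot 1^{-1}}{8} = \frac{374 \cdot 1}{8} = \frac{1}{8} \cdot 374 = \frac{187}{4} \approx 46.75$)
$f - \left(D{\left(H \right)} \left(-4\right) + E\right) = \frac{187}{4} - \left(\left(-2\right) \left(-4\right) - \frac{1}{7}\right) = \frac{187}{4} - \left(8 - \frac{1}{7}\right) = \frac{187}{4} - \frac{55}{7} = \frac{1089}{28}$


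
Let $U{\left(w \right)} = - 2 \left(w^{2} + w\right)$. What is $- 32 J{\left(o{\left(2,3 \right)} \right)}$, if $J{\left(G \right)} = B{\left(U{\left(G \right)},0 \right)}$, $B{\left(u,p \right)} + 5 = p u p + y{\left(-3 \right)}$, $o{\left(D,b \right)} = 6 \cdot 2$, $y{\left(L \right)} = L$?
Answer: $256$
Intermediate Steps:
$o{\left(D,b \right)} = 12$
$U{\left(w \right)} = - 2 w - 2 w^{2}$ ($U{\left(w \right)} = - 2 \left(w + w^{2}\right) = - 2 w - 2 w^{2}$)
$B{\left(u,p \right)} = -8 + u p^{2}$ ($B{\left(u,p \right)} = -5 + \left(p u p - 3\right) = -5 + \left(u p^{2} - 3\right) = -5 + \left(-3 + u p^{2}\right) = -8 + u p^{2}$)
$J{\left(G \right)} = -8$ ($J{\left(G \right)} = -8 + - 2 G \left(1 + G\right) 0^{2} = -8 + - 2 G \left(1 + G\right) 0 = -8 + 0 = -8$)
$- 32 J{\left(o{\left(2,3 \right)} \right)} = \left(-32\right) \left(-8\right) = 256$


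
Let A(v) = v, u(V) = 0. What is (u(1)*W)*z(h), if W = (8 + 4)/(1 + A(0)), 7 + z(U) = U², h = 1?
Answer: 0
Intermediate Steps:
z(U) = -7 + U²
W = 12 (W = (8 + 4)/(1 + 0) = 12/1 = 12*1 = 12)
(u(1)*W)*z(h) = (0*12)*(-7 + 1²) = 0*(-7 + 1) = 0*(-6) = 0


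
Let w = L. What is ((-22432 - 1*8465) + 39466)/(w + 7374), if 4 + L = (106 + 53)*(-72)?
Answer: -8569/4078 ≈ -2.1013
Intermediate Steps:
L = -11452 (L = -4 + (106 + 53)*(-72) = -4 + 159*(-72) = -4 - 11448 = -11452)
w = -11452
((-22432 - 1*8465) + 39466)/(w + 7374) = ((-22432 - 1*8465) + 39466)/(-11452 + 7374) = ((-22432 - 8465) + 39466)/(-4078) = (-30897 + 39466)*(-1/4078) = 8569*(-1/4078) = -8569/4078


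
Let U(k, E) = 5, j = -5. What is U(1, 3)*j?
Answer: -25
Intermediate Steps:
U(1, 3)*j = 5*(-5) = -25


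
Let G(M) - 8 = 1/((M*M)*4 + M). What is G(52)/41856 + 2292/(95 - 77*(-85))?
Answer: 65199219071/188779768320 ≈ 0.34537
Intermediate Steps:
G(M) = 8 + 1/(M + 4*M**2) (G(M) = 8 + 1/((M*M)*4 + M) = 8 + 1/(M**2*4 + M) = 8 + 1/(4*M**2 + M) = 8 + 1/(M + 4*M**2))
G(52)/41856 + 2292/(95 - 77*(-85)) = ((1 + 8*52 + 32*52**2)/(52*(1 + 4*52)))/41856 + 2292/(95 - 77*(-85)) = ((1 + 416 + 32*2704)/(52*(1 + 208)))*(1/41856) + 2292/(95 + 6545) = ((1/52)*(1 + 416 + 86528)/209)*(1/41856) + 2292/6640 = ((1/52)*(1/209)*86945)*(1/41856) + 2292*(1/6640) = (86945/10868)*(1/41856) + 573/1660 = 86945/454891008 + 573/1660 = 65199219071/188779768320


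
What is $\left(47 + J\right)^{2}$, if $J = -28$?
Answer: $361$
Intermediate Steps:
$\left(47 + J\right)^{2} = \left(47 - 28\right)^{2} = 19^{2} = 361$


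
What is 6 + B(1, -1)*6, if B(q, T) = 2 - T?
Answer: 24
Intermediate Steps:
6 + B(1, -1)*6 = 6 + (2 - 1*(-1))*6 = 6 + (2 + 1)*6 = 6 + 3*6 = 6 + 18 = 24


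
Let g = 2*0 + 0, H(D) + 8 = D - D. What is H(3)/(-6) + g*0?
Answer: 4/3 ≈ 1.3333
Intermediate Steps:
H(D) = -8 (H(D) = -8 + (D - D) = -8 + 0 = -8)
g = 0 (g = 0 + 0 = 0)
H(3)/(-6) + g*0 = -8/(-6) + 0*0 = -8*(-⅙) + 0 = 4/3 + 0 = 4/3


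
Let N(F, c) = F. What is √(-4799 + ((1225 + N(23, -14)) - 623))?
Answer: I*√4174 ≈ 64.606*I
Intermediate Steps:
√(-4799 + ((1225 + N(23, -14)) - 623)) = √(-4799 + ((1225 + 23) - 623)) = √(-4799 + (1248 - 623)) = √(-4799 + 625) = √(-4174) = I*√4174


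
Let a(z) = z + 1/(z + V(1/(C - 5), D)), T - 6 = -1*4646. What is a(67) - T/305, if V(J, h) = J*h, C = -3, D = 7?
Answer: 2653423/32269 ≈ 82.228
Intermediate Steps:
T = -4640 (T = 6 - 1*4646 = 6 - 4646 = -4640)
a(z) = z + 1/(-7/8 + z) (a(z) = z + 1/(z + 7/(-3 - 5)) = z + 1/(z + 7/(-8)) = z + 1/(z - 1/8*7) = z + 1/(z - 7/8) = z + 1/(-7/8 + z))
a(67) - T/305 = (8 - 7*67 + 8*67**2)/(-7 + 8*67) - (-4640)/305 = (8 - 469 + 8*4489)/(-7 + 536) - (-4640)/305 = (8 - 469 + 35912)/529 - 1*(-928/61) = (1/529)*35451 + 928/61 = 35451/529 + 928/61 = 2653423/32269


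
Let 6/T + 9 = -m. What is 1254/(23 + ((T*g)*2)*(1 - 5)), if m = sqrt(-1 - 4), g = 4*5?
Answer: 6657486/682267 + 601920*I*sqrt(5)/682267 ≈ 9.7579 + 1.9727*I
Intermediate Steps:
g = 20
m = I*sqrt(5) (m = sqrt(-5) = I*sqrt(5) ≈ 2.2361*I)
T = 6/(-9 - I*sqrt(5)) ≈ -0.62791 + 0.156*I
1254/(23 + ((T*g)*2)*(1 - 5)) = 1254/(23 + (((-27/43 + 3*I*sqrt(5)/43)*20)*2)*(1 - 5)) = 1254/(23 + ((-540/43 + 60*I*sqrt(5)/43)*2)*(-4)) = 1254/(23 + (-1080/43 + 120*I*sqrt(5)/43)*(-4)) = 1254/(23 + (4320/43 - 480*I*sqrt(5)/43)) = 1254/(5309/43 - 480*I*sqrt(5)/43)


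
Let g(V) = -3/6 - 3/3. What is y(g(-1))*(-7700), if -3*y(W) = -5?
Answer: -38500/3 ≈ -12833.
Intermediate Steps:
g(V) = -3/2 (g(V) = -3*⅙ - 3*⅓ = -½ - 1 = -3/2)
y(W) = 5/3 (y(W) = -⅓*(-5) = 5/3)
y(g(-1))*(-7700) = (5/3)*(-7700) = -38500/3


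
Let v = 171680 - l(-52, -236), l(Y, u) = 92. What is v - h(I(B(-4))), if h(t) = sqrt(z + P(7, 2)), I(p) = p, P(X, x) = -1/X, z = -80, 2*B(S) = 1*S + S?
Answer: 171588 - I*sqrt(3927)/7 ≈ 1.7159e+5 - 8.9523*I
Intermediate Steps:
B(S) = S (B(S) = (1*S + S)/2 = (S + S)/2 = (2*S)/2 = S)
v = 171588 (v = 171680 - 1*92 = 171680 - 92 = 171588)
h(t) = I*sqrt(3927)/7 (h(t) = sqrt(-80 - 1/7) = sqrt(-561/7) = I*sqrt(3927)/7)
v - h(I(B(-4))) = 171588 - I*sqrt(3927)/7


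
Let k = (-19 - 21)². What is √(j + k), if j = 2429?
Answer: √4029 ≈ 63.474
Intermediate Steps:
k = 1600 (k = (-40)² = 1600)
√(j + k) = √(2429 + 1600) = √4029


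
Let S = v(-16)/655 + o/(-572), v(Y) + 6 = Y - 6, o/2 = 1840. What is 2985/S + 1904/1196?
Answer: -83308673971/181374596 ≈ -459.32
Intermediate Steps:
o = 3680 (o = 2*1840 = 3680)
v(Y) = -12 + Y (v(Y) = -6 + (Y - 6) = -6 + (-6 + Y) = -12 + Y)
S = -606604/93665 (S = (-12 - 16)/655 + 3680/(-572) = -28*1/655 + 3680*(-1/572) = -28/655 - 920/143 = -606604/93665 ≈ -6.4763)
2985/S + 1904/1196 = 2985/(-606604/93665) + 1904/1196 = 2985*(-93665/606604) + 1904*(1/1196) = -279590025/606604 + 476/299 = -83308673971/181374596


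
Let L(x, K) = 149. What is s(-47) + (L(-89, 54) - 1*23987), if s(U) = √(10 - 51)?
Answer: -23838 + I*√41 ≈ -23838.0 + 6.4031*I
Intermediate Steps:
s(U) = I*√41 (s(U) = √(-41) = I*√41)
s(-47) + (L(-89, 54) - 1*23987) = I*√41 + (149 - 1*23987) = I*√41 + (149 - 23987) = I*√41 - 23838 = -23838 + I*√41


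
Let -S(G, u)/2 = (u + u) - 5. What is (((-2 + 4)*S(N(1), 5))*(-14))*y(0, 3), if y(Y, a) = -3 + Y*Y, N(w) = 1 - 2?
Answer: -840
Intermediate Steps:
N(w) = -1
S(G, u) = 10 - 4*u (S(G, u) = -2*((u + u) - 5) = -2*(2*u - 5) = -2*(-5 + 2*u) = 10 - 4*u)
y(Y, a) = -3 + Y**2
(((-2 + 4)*S(N(1), 5))*(-14))*y(0, 3) = (((-2 + 4)*(10 - 4*5))*(-14))*(-3 + 0**2) = ((2*(10 - 20))*(-14))*(-3 + 0) = ((2*(-10))*(-14))*(-3) = -20*(-14)*(-3) = 280*(-3) = -840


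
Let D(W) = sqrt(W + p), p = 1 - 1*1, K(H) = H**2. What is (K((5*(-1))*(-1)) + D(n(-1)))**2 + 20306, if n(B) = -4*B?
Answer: 21035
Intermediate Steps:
p = 0 (p = 1 - 1 = 0)
D(W) = sqrt(W) (D(W) = sqrt(W + 0) = sqrt(W))
(K((5*(-1))*(-1)) + D(n(-1)))**2 + 20306 = (((5*(-1))*(-1))**2 + sqrt(-4*(-1)))**2 + 20306 = ((-5*(-1))**2 + sqrt(4))**2 + 20306 = (5**2 + 2)**2 + 20306 = (25 + 2)**2 + 20306 = 27**2 + 20306 = 729 + 20306 = 21035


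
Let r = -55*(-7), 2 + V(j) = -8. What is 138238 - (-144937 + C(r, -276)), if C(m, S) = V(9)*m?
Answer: 287025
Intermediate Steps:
V(j) = -10 (V(j) = -2 - 8 = -10)
r = 385
C(m, S) = -10*m
138238 - (-144937 + C(r, -276)) = 138238 - (-144937 - 10*385) = 138238 - (-144937 - 3850) = 138238 - 1*(-148787) = 138238 + 148787 = 287025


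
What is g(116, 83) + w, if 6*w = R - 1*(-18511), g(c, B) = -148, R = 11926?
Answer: 29549/6 ≈ 4924.8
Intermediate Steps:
w = 30437/6 (w = (11926 - 1*(-18511))/6 = (11926 + 18511)/6 = (⅙)*30437 = 30437/6 ≈ 5072.8)
g(116, 83) + w = -148 + 30437/6 = 29549/6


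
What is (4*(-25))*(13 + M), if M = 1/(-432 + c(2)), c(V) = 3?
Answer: -557600/429 ≈ -1299.8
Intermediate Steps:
M = -1/429 (M = 1/(-432 + 3) = 1/(-429) = -1/429 ≈ -0.0023310)
(4*(-25))*(13 + M) = (4*(-25))*(13 - 1/429) = -100*5576/429 = -557600/429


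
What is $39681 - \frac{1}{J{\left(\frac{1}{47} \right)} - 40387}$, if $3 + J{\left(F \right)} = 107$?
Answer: $\frac{1598469724}{40283} \approx 39681.0$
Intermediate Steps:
$J{\left(F \right)} = 104$ ($J{\left(F \right)} = -3 + 107 = 104$)
$39681 - \frac{1}{J{\left(\frac{1}{47} \right)} - 40387} = 39681 - \frac{1}{104 - 40387} = 39681 - \frac{1}{-40283} = 39681 - - \frac{1}{40283} = 39681 + \frac{1}{40283} = \frac{1598469724}{40283}$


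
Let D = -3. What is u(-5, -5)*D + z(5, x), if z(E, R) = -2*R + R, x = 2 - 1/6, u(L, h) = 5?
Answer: -101/6 ≈ -16.833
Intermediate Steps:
x = 11/6 (x = 2 - 1/6 = 11/6 ≈ 1.8333)
z(E, R) = -R
u(-5, -5)*D + z(5, x) = 5*(-3) - 1*11/6 = -15 - 11/6 = -101/6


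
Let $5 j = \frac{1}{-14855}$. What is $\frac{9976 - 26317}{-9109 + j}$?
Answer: $\frac{1213727775}{676570976} \approx 1.7939$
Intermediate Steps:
$j = - \frac{1}{74275}$ ($j = \frac{1}{5 \left(-14855\right)} = \frac{1}{5} \left(- \frac{1}{14855}\right) = - \frac{1}{74275} \approx -1.3463 \cdot 10^{-5}$)
$\frac{9976 - 26317}{-9109 + j} = \frac{9976 - 26317}{-9109 - \frac{1}{74275}} = - \frac{16341}{- \frac{676570976}{74275}} = \left(-16341\right) \left(- \frac{74275}{676570976}\right) = \frac{1213727775}{676570976}$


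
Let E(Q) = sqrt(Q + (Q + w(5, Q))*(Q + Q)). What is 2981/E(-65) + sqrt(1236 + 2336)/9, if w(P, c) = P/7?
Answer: 2*sqrt(893)/9 + 2981*sqrt(406315)/58045 ≈ 39.377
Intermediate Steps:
w(P, c) = P/7 (w(P, c) = P*(1/7) = P/7)
E(Q) = sqrt(Q + 2*Q*(5/7 + Q)) (E(Q) = sqrt(Q + (Q + (1/7)*5)*(Q + Q)) = sqrt(Q + (Q + 5/7)*(2*Q)) = sqrt(Q + (5/7 + Q)*(2*Q)) = sqrt(Q + 2*Q*(5/7 + Q)))
2981/E(-65) + sqrt(1236 + 2336)/9 = 2981/((sqrt(7)*sqrt(-65*(17 + 14*(-65)))/7)) + sqrt(1236 + 2336)/9 = 2981/((sqrt(7)*sqrt(-65*(17 - 910))/7)) + sqrt(3572)*(1/9) = 2981/((sqrt(7)*sqrt(-65*(-893))/7)) + (2*sqrt(893))*(1/9) = 2981/((sqrt(7)*sqrt(58045)/7)) + 2*sqrt(893)/9 = 2981/((sqrt(406315)/7)) + 2*sqrt(893)/9 = 2981*(sqrt(406315)/58045) + 2*sqrt(893)/9 = 2981*sqrt(406315)/58045 + 2*sqrt(893)/9 = 2*sqrt(893)/9 + 2981*sqrt(406315)/58045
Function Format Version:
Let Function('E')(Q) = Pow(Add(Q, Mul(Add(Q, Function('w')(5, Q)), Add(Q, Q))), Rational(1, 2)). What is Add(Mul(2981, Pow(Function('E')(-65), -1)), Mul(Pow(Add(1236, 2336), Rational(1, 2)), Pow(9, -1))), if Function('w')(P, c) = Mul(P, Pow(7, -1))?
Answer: Add(Mul(Rational(2, 9), Pow(893, Rational(1, 2))), Mul(Rational(2981, 58045), Pow(406315, Rational(1, 2)))) ≈ 39.377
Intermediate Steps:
Function('w')(P, c) = Mul(Rational(1, 7), P) (Function('w')(P, c) = Mul(P, Rational(1, 7)) = Mul(Rational(1, 7), P))
Function('E')(Q) = Pow(Add(Q, Mul(2, Q, Add(Rational(5, 7), Q))), Rational(1, 2)) (Function('E')(Q) = Pow(Add(Q, Mul(Add(Q, Mul(Rational(1, 7), 5)), Add(Q, Q))), Rational(1, 2)) = Pow(Add(Q, Mul(Add(Q, Rational(5, 7)), Mul(2, Q))), Rational(1, 2)) = Pow(Add(Q, Mul(Add(Rational(5, 7), Q), Mul(2, Q))), Rational(1, 2)) = Pow(Add(Q, Mul(2, Q, Add(Rational(5, 7), Q))), Rational(1, 2)))
Add(Mul(2981, Pow(Function('E')(-65), -1)), Mul(Pow(Add(1236, 2336), Rational(1, 2)), Pow(9, -1))) = Add(Mul(2981, Pow(Mul(Rational(1, 7), Pow(7, Rational(1, 2)), Pow(Mul(-65, Add(17, Mul(14, -65))), Rational(1, 2))), -1)), Mul(Pow(Add(1236, 2336), Rational(1, 2)), Pow(9, -1))) = Add(Mul(2981, Pow(Mul(Rational(1, 7), Pow(7, Rational(1, 2)), Pow(Mul(-65, Add(17, -910)), Rational(1, 2))), -1)), Mul(Pow(3572, Rational(1, 2)), Rational(1, 9))) = Add(Mul(2981, Pow(Mul(Rational(1, 7), Pow(7, Rational(1, 2)), Pow(Mul(-65, -893), Rational(1, 2))), -1)), Mul(Mul(2, Pow(893, Rational(1, 2))), Rational(1, 9))) = Add(Mul(2981, Pow(Mul(Rational(1, 7), Pow(7, Rational(1, 2)), Pow(58045, Rational(1, 2))), -1)), Mul(Rational(2, 9), Pow(893, Rational(1, 2)))) = Add(Mul(2981, Pow(Mul(Rational(1, 7), Pow(406315, Rational(1, 2))), -1)), Mul(Rational(2, 9), Pow(893, Rational(1, 2)))) = Add(Mul(2981, Mul(Rational(1, 58045), Pow(406315, Rational(1, 2)))), Mul(Rational(2, 9), Pow(893, Rational(1, 2)))) = Add(Mul(Rational(2981, 58045), Pow(406315, Rational(1, 2))), Mul(Rational(2, 9), Pow(893, Rational(1, 2)))) = Add(Mul(Rational(2, 9), Pow(893, Rational(1, 2))), Mul(Rational(2981, 58045), Pow(406315, Rational(1, 2))))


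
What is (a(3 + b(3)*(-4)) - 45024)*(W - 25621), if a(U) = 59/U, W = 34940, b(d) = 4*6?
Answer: -39021364829/93 ≈ -4.1958e+8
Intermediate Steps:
b(d) = 24
(a(3 + b(3)*(-4)) - 45024)*(W - 25621) = (59/(3 + 24*(-4)) - 45024)*(34940 - 25621) = (59/(3 - 96) - 45024)*9319 = (59/(-93) - 45024)*9319 = (59*(-1/93) - 45024)*9319 = (-59/93 - 45024)*9319 = -4187291/93*9319 = -39021364829/93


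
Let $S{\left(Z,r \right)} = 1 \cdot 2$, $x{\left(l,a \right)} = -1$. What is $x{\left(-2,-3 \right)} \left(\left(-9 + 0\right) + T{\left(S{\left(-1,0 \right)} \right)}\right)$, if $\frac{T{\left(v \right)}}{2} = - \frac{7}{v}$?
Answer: $16$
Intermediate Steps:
$S{\left(Z,r \right)} = 2$
$T{\left(v \right)} = - \frac{14}{v}$ ($T{\left(v \right)} = 2 \left(- \frac{7}{v}\right) = - \frac{14}{v}$)
$x{\left(-2,-3 \right)} \left(\left(-9 + 0\right) + T{\left(S{\left(-1,0 \right)} \right)}\right) = - (\left(-9 + 0\right) - \frac{14}{2}) = - (-9 - 7) = \left(-1\right) \left(-16\right) = 16$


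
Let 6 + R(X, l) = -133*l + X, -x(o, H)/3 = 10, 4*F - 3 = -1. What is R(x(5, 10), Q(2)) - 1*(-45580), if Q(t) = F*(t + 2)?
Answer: 45278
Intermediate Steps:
F = ½ (F = ¾ + (¼)*(-1) = ¾ - ¼ = ½ ≈ 0.50000)
x(o, H) = -30 (x(o, H) = -3*10 = -30)
Q(t) = 1 + t/2 (Q(t) = (t + 2)/2 = (2 + t)/2 = 1 + t/2)
R(X, l) = -6 + X - 133*l (R(X, l) = -6 + (-133*l + X) = -6 + (X - 133*l) = -6 + X - 133*l)
R(x(5, 10), Q(2)) - 1*(-45580) = (-6 - 30 - 133*(1 + (½)*2)) - 1*(-45580) = (-6 - 30 - 133*(1 + 1)) + 45580 = (-6 - 30 - 133*2) + 45580 = (-6 - 30 - 266) + 45580 = -302 + 45580 = 45278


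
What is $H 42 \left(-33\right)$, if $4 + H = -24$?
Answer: $38808$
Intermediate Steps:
$H = -28$ ($H = -4 - 24 = -28$)
$H 42 \left(-33\right) = \left(-28\right) 42 \left(-33\right) = \left(-1176\right) \left(-33\right) = 38808$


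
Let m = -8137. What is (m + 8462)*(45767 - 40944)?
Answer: 1567475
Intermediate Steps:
(m + 8462)*(45767 - 40944) = (-8137 + 8462)*(45767 - 40944) = 325*4823 = 1567475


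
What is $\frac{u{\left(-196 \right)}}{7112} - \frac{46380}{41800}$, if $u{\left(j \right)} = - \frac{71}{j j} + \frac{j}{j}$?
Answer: $- \frac{316752248899}{285509248640} \approx -1.1094$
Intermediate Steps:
$u{\left(j \right)} = 1 - \frac{71}{j^{2}}$ ($u{\left(j \right)} = - \frac{71}{j^{2}} + 1 = 1 - \frac{71}{j^{2}}$)
$\frac{u{\left(-196 \right)}}{7112} - \frac{46380}{41800} = \frac{1 - \frac{71}{38416}}{7112} - \frac{46380}{41800} = \left(1 - \frac{71}{38416}\right) \frac{1}{7112} - \frac{2319}{2090} = \frac{38345}{38416} \cdot \frac{1}{7112} - \frac{2319}{2090} = \frac{38345}{273214592} - \frac{2319}{2090} = - \frac{316752248899}{285509248640}$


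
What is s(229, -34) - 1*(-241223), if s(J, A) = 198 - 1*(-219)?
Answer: 241640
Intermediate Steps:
s(J, A) = 417 (s(J, A) = 198 + 219 = 417)
s(229, -34) - 1*(-241223) = 417 - 1*(-241223) = 417 + 241223 = 241640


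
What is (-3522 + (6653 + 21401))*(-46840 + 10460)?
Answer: -892474160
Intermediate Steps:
(-3522 + (6653 + 21401))*(-46840 + 10460) = (-3522 + 28054)*(-36380) = 24532*(-36380) = -892474160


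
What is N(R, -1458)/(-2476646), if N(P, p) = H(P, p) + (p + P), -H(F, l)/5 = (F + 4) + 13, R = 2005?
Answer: 9563/2476646 ≈ 0.0038613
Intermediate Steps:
H(F, l) = -85 - 5*F (H(F, l) = -5*((F + 4) + 13) = -5*((4 + F) + 13) = -5*(17 + F) = -85 - 5*F)
N(P, p) = -85 + p - 4*P (N(P, p) = (-85 - 5*P) + (p + P) = (-85 - 5*P) + (P + p) = -85 + p - 4*P)
N(R, -1458)/(-2476646) = (-85 - 1458 - 4*2005)/(-2476646) = (-85 - 1458 - 8020)*(-1/2476646) = -9563*(-1/2476646) = 9563/2476646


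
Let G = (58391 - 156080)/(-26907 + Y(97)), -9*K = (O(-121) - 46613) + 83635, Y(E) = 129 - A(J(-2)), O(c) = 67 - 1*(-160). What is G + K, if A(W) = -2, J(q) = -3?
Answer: -996500023/240984 ≈ -4135.1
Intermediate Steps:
O(c) = 227 (O(c) = 67 + 160 = 227)
Y(E) = 131 (Y(E) = 129 - 1*(-2) = 129 + 2 = 131)
K = -37249/9 (K = -((227 - 46613) + 83635)/9 = -(-46386 + 83635)/9 = -⅑*37249 = -37249/9 ≈ -4138.8)
G = 97689/26776 (G = (58391 - 156080)/(-26907 + 131) = -97689/(-26776) = -97689*(-1/26776) = 97689/26776 ≈ 3.6484)
G + K = 97689/26776 - 37249/9 = -996500023/240984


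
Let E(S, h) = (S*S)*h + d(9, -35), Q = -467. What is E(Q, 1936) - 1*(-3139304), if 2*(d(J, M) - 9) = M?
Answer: 850719199/2 ≈ 4.2536e+8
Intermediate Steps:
d(J, M) = 9 + M/2
E(S, h) = -17/2 + h*S**2 (E(S, h) = (S*S)*h + (9 + (1/2)*(-35)) = S**2*h + (9 - 35/2) = h*S**2 - 17/2 = -17/2 + h*S**2)
E(Q, 1936) - 1*(-3139304) = (-17/2 + 1936*(-467)**2) - 1*(-3139304) = (-17/2 + 1936*218089) + 3139304 = (-17/2 + 422220304) + 3139304 = 844440591/2 + 3139304 = 850719199/2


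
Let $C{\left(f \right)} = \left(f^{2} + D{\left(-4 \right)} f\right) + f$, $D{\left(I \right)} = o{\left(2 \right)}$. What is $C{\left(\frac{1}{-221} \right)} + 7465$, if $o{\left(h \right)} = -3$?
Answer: $\frac{364598508}{48841} \approx 7465.0$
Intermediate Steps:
$D{\left(I \right)} = -3$
$C{\left(f \right)} = f^{2} - 2 f$ ($C{\left(f \right)} = \left(f^{2} - 3 f\right) + f = f^{2} - 2 f$)
$C{\left(\frac{1}{-221} \right)} + 7465 = \frac{-2 + \frac{1}{-221}}{-221} + 7465 = - \frac{-2 - \frac{1}{221}}{221} + 7465 = \left(- \frac{1}{221}\right) \left(- \frac{443}{221}\right) + 7465 = \frac{443}{48841} + 7465 = \frac{364598508}{48841}$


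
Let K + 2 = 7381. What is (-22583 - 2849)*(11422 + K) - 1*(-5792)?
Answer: -478141240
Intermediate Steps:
K = 7379 (K = -2 + 7381 = 7379)
(-22583 - 2849)*(11422 + K) - 1*(-5792) = (-22583 - 2849)*(11422 + 7379) - 1*(-5792) = -25432*18801 + 5792 = -478147032 + 5792 = -478141240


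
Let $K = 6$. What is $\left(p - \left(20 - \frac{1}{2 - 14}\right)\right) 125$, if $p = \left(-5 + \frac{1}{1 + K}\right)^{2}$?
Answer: $\frac{257875}{588} \approx 438.56$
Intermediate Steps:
$p = \frac{1156}{49}$ ($p = \left(-5 + \frac{1}{1 + 6}\right)^{2} = \left(-5 + \frac{1}{7}\right)^{2} = \left(- \frac{34}{7}\right)^{2} = \frac{1156}{49} \approx 23.592$)
$\left(p - \left(20 - \frac{1}{2 - 14}\right)\right) 125 = \left(\frac{1156}{49} - \left(20 - \frac{1}{2 - 14}\right)\right) 125 = \left(\frac{1156}{49} - \left(20 - \frac{1}{-12}\right)\right) 125 = \left(\frac{1156}{49} - \frac{241}{12}\right) 125 = \frac{2063}{588} \cdot 125 = \frac{257875}{588}$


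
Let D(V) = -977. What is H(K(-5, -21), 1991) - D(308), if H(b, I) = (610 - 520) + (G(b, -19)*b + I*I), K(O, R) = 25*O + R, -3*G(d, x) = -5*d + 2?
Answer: 4000772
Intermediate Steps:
G(d, x) = -⅔ + 5*d/3 (G(d, x) = -(-5*d + 2)/3 = -(2 - 5*d)/3 = -⅔ + 5*d/3)
K(O, R) = R + 25*O
H(b, I) = 90 + I² + b*(-⅔ + 5*b/3) (H(b, I) = (610 - 520) + ((-⅔ + 5*b/3)*b + I*I) = 90 + (b*(-⅔ + 5*b/3) + I²) = 90 + (I² + b*(-⅔ + 5*b/3)) = 90 + I² + b*(-⅔ + 5*b/3))
H(K(-5, -21), 1991) - D(308) = (90 + 1991² + (-21 + 25*(-5))*(-2 + 5*(-21 + 25*(-5)))/3) - 1*(-977) = (90 + 3964081 + (-21 - 125)*(-2 + 5*(-21 - 125))/3) + 977 = (90 + 3964081 + (⅓)*(-146)*(-2 + 5*(-146))) + 977 = (90 + 3964081 + (⅓)*(-146)*(-2 - 730)) + 977 = (90 + 3964081 + (⅓)*(-146)*(-732)) + 977 = (90 + 3964081 + 35624) + 977 = 3999795 + 977 = 4000772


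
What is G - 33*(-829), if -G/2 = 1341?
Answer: 24675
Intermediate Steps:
G = -2682 (G = -2*1341 = -2682)
G - 33*(-829) = -2682 - 33*(-829) = -2682 + 27357 = 24675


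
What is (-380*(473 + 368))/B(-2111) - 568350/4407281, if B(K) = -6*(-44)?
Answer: -352157226595/290880546 ≈ -1210.7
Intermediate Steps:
B(K) = 264
(-380*(473 + 368))/B(-2111) - 568350/4407281 = -380*(473 + 368)/264 - 568350/4407281 = -380*841*(1/264) - 568350*1/4407281 = -319580*1/264 - 568350/4407281 = -79895/66 - 568350/4407281 = -352157226595/290880546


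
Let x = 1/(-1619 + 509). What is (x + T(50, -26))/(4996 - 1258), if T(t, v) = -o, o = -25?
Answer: 27749/4149180 ≈ 0.0066878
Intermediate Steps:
T(t, v) = 25 (T(t, v) = -1*(-25) = 25)
x = -1/1110 (x = 1/(-1110) = -1/1110 ≈ -0.00090090)
(x + T(50, -26))/(4996 - 1258) = (-1/1110 + 25)/(4996 - 1258) = (27749/1110)/3738 = (27749/1110)*(1/3738) = 27749/4149180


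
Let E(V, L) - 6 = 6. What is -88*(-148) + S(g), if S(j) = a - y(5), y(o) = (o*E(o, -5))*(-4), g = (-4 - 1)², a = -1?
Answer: 13263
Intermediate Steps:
E(V, L) = 12 (E(V, L) = 6 + 6 = 12)
g = 25 (g = (-5)² = 25)
y(o) = -48*o (y(o) = (o*12)*(-4) = (12*o)*(-4) = -48*o)
S(j) = 239 (S(j) = -1 - (-48)*5 = -1 - 1*(-240) = -1 + 240 = 239)
-88*(-148) + S(g) = -88*(-148) + 239 = 13024 + 239 = 13263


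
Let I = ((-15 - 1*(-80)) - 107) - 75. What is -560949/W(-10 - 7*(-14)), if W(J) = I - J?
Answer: 560949/205 ≈ 2736.3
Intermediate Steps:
I = -117 (I = ((-15 + 80) - 107) - 75 = (65 - 107) - 75 = -42 - 75 = -117)
W(J) = -117 - J
-560949/W(-10 - 7*(-14)) = -560949/(-117 - (-10 - 7*(-14))) = -560949/(-117 - (-10 + 98)) = -560949/(-117 - 1*88) = -560949/(-117 - 88) = -560949/(-205) = -560949*(-1/205) = 560949/205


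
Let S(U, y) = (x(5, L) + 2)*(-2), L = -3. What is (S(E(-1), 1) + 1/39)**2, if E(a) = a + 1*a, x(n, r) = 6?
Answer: 388129/1521 ≈ 255.18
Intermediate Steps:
E(a) = 2*a (E(a) = a + a = 2*a)
S(U, y) = -16 (S(U, y) = (6 + 2)*(-2) = 8*(-2) = -16)
(S(E(-1), 1) + 1/39)**2 = (-16 + 1/39)**2 = (-623/39)**2 = 388129/1521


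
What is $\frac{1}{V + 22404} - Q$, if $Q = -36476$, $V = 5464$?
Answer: $\frac{1016513169}{27868} \approx 36476.0$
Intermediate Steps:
$\frac{1}{V + 22404} - Q = \frac{1}{5464 + 22404} - -36476 = \frac{1}{27868} + 36476 = \frac{1016513169}{27868}$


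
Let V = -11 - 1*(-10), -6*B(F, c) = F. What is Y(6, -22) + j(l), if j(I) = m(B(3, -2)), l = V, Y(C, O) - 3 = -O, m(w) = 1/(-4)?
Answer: 99/4 ≈ 24.750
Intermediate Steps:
B(F, c) = -F/6
m(w) = -1/4
V = -1 (V = -11 + 10 = -1)
Y(C, O) = 3 - O
l = -1
j(I) = -1/4
Y(6, -22) + j(l) = (3 - 1*(-22)) - 1/4 = (3 + 22) - 1/4 = 25 - 1/4 = 99/4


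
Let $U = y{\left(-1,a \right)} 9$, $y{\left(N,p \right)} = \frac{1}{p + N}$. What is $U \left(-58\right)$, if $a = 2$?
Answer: $-522$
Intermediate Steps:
$y{\left(N,p \right)} = \frac{1}{N + p}$
$U = 9$ ($U = \frac{1}{-1 + 2} \cdot 9 = 1^{-1} \cdot 9 = 1 \cdot 9 = 9$)
$U \left(-58\right) = 9 \left(-58\right) = -522$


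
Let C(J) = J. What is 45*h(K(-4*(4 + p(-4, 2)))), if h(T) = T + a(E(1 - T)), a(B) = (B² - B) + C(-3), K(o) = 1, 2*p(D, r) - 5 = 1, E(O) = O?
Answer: -90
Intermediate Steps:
p(D, r) = 3 (p(D, r) = 5/2 + (½)*1 = 5/2 + ½ = 3)
a(B) = -3 + B² - B (a(B) = (B² - B) - 3 = -3 + B² - B)
h(T) = -4 + (1 - T)² + 2*T (h(T) = T + (-3 + (1 - T)² - (1 - T)) = T + (-3 + (1 - T)² + (-1 + T)) = T + (-4 + T + (1 - T)²) = -4 + (1 - T)² + 2*T)
45*h(K(-4*(4 + p(-4, 2)))) = 45*(-3 + 1²) = 45*(-3 + 1) = 45*(-2) = -90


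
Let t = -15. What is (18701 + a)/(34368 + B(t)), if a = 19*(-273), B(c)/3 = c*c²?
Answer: 13514/24243 ≈ 0.55744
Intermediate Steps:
B(c) = 3*c³ (B(c) = 3*(c*c²) = 3*c³)
a = -5187
(18701 + a)/(34368 + B(t)) = (18701 - 5187)/(34368 + 3*(-15)³) = 13514/(34368 + 3*(-3375)) = 13514/(34368 - 10125) = 13514/24243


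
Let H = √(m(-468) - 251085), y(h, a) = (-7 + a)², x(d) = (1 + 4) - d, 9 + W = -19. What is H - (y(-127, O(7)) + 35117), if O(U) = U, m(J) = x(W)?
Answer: -35117 + 2*I*√62763 ≈ -35117.0 + 501.05*I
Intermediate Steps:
W = -28 (W = -9 - 19 = -28)
x(d) = 5 - d
m(J) = 33 (m(J) = 5 - 1*(-28) = 5 + 28 = 33)
H = 2*I*√62763 (H = √(33 - 251085) = √(-251052) = 2*I*√62763 ≈ 501.05*I)
H - (y(-127, O(7)) + 35117) = 2*I*√62763 - ((-7 + 7)² + 35117) = 2*I*√62763 - (0² + 35117) = 2*I*√62763 - (0 + 35117) = 2*I*√62763 - 1*35117 = 2*I*√62763 - 35117 = -35117 + 2*I*√62763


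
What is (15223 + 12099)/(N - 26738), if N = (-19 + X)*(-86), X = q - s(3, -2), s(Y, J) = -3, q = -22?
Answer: -13661/11735 ≈ -1.1641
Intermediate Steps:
X = -19 (X = -22 - 1*(-3) = -22 + 3 = -19)
N = 3268 (N = (-19 - 19)*(-86) = -38*(-86) = 3268)
(15223 + 12099)/(N - 26738) = (15223 + 12099)/(3268 - 26738) = 27322/(-23470) = 27322*(-1/23470) = -13661/11735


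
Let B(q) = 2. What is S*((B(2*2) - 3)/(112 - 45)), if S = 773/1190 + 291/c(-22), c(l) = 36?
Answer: -62353/478380 ≈ -0.13034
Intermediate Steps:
S = 62353/7140 (S = 773/1190 + 291/36 = 773*(1/1190) + 291*(1/36) = 773/1190 + 97/12 = 62353/7140 ≈ 8.7329)
S*((B(2*2) - 3)/(112 - 45)) = 62353*((2 - 3)/(112 - 45))/7140 = 62353*(-1/67)/7140 = 62353*(-1*1/67)/7140 = (62353/7140)*(-1/67) = -62353/478380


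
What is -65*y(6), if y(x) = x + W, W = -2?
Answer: -260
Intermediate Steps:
y(x) = -2 + x (y(x) = x - 2 = -2 + x)
-65*y(6) = -65*(-2 + 6) = -65*4 = -260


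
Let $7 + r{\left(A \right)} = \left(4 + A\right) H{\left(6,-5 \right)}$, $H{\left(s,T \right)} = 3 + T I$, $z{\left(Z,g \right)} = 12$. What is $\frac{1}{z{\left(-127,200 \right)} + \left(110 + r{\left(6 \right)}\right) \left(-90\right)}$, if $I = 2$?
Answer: $- \frac{1}{2958} \approx -0.00033807$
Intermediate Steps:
$H{\left(s,T \right)} = 3 + 2 T$ ($H{\left(s,T \right)} = 3 + T 2 = 3 + 2 T$)
$r{\left(A \right)} = -35 - 7 A$ ($r{\left(A \right)} = -7 + \left(4 + A\right) \left(3 + 2 \left(-5\right)\right) = -7 + \left(4 + A\right) \left(3 - 10\right) = -7 + \left(4 + A\right) \left(-7\right) = -7 - \left(28 + 7 A\right) = -35 - 7 A$)
$\frac{1}{z{\left(-127,200 \right)} + \left(110 + r{\left(6 \right)}\right) \left(-90\right)} = \frac{1}{12 + \left(110 - 77\right) \left(-90\right)} = \frac{1}{12 + 33 \left(-90\right)} = \frac{1}{12 - 2970} = \frac{1}{-2958} = - \frac{1}{2958}$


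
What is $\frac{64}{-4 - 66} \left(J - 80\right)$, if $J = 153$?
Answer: $- \frac{2336}{35} \approx -66.743$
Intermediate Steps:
$\frac{64}{-4 - 66} \left(J - 80\right) = \frac{64}{-4 - 66} \left(153 - 80\right) = \frac{64}{-4 - 66} \cdot 73 = \frac{64}{-70} \cdot 73 = 64 \left(- \frac{1}{70}\right) 73 = \left(- \frac{32}{35}\right) 73 = - \frac{2336}{35}$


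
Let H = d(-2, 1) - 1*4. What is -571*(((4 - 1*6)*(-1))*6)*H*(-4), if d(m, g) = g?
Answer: -82224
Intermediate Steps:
H = -3 (H = 1 - 1*4 = 1 - 4 = -3)
-571*(((4 - 1*6)*(-1))*6)*H*(-4) = -571*(((4 - 1*6)*(-1))*6)*(-3)*(-4) = -571*(((4 - 6)*(-1))*6)*(-3)*(-4) = -571*(-2*(-1)*6)*(-3)*(-4) = -571*(2*6)*(-3)*(-4) = -571*12*(-3)*(-4) = -(-20556)*(-4) = -571*144 = -82224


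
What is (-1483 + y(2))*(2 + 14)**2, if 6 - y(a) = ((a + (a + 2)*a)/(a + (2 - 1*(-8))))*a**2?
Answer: -1136896/3 ≈ -3.7897e+5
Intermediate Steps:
y(a) = 6 - a**2*(a + a*(2 + a))/(10 + a) (y(a) = 6 - (a + (a + 2)*a)/(a + (2 - 1*(-8)))*a**2 = 6 - (a + (2 + a)*a)/(a + (2 + 8))*a**2 = 6 - (a + a*(2 + a))/(a + 10)*a**2 = 6 - (a + a*(2 + a))/(10 + a)*a**2 = 6 - a**2*(a + a*(2 + a))/(10 + a))
(-1483 + y(2))*(2 + 14)**2 = (-1483 + (60 - 1*2**4 - 3*2**3 + 6*2)/(10 + 2))*(2 + 14)**2 = (-1483 + (60 - 1*16 - 3*8 + 12)/12)*16**2 = (-1483 + (60 - 16 - 24 + 12)/12)*256 = (-1483 + (1/12)*32)*256 = (-1483 + 8/3)*256 = -4441/3*256 = -1136896/3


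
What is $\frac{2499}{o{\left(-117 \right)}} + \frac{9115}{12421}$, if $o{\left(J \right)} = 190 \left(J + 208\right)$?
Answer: $\frac{26948347}{30679870} \approx 0.87837$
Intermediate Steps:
$o{\left(J \right)} = 39520 + 190 J$ ($o{\left(J \right)} = 190 \left(208 + J\right) = 39520 + 190 J$)
$\frac{2499}{o{\left(-117 \right)}} + \frac{9115}{12421} = \frac{2499}{39520 + 190 \left(-117\right)} + \frac{9115}{12421} = \frac{2499}{39520 - 22230} + 9115 \cdot \frac{1}{12421} = \frac{2499}{17290} + \frac{9115}{12421} = 2499 \cdot \frac{1}{17290} + \frac{9115}{12421} = \frac{357}{2470} + \frac{9115}{12421} = \frac{26948347}{30679870}$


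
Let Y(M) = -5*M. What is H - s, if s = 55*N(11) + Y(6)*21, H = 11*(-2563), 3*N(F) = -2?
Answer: -82579/3 ≈ -27526.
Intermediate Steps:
N(F) = -2/3 (N(F) = (1/3)*(-2) = -2/3)
H = -28193
s = -2000/3 (s = 55*(-2/3) - 5*6*21 = -110/3 - 30*21 = -110/3 - 630 = -2000/3 ≈ -666.67)
H - s = -28193 - 1*(-2000/3) = -28193 + 2000/3 = -82579/3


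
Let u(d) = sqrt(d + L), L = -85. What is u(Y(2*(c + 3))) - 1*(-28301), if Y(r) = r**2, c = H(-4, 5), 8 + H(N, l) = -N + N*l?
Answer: 28301 + sqrt(1679) ≈ 28342.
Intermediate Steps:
H(N, l) = -8 - N + N*l (H(N, l) = -8 + (-N + N*l) = -8 - N + N*l)
c = -24 (c = -8 - 1*(-4) - 4*5 = -8 + 4 - 20 = -24)
u(d) = sqrt(-85 + d) (u(d) = sqrt(d - 85) = sqrt(-85 + d))
u(Y(2*(c + 3))) - 1*(-28301) = sqrt(-85 + (2*(-24 + 3))**2) - 1*(-28301) = sqrt(-85 + (2*(-21))**2) + 28301 = sqrt(-85 + (-42)**2) + 28301 = sqrt(-85 + 1764) + 28301 = sqrt(1679) + 28301 = 28301 + sqrt(1679)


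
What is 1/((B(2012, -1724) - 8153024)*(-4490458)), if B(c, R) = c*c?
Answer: 1/18432791235040 ≈ 5.4251e-14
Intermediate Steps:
B(c, R) = c**2
1/((B(2012, -1724) - 8153024)*(-4490458)) = 1/(2012**2 - 8153024*(-4490458)) = -1/4490458/(4048144 - 8153024) = -1/4490458/(-4104880) = -1/4104880*(-1/4490458) = 1/18432791235040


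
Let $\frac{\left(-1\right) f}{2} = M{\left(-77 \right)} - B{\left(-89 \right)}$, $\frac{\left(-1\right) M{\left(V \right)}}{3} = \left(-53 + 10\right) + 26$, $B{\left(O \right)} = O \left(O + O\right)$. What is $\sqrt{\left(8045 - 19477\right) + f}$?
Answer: $5 \sqrt{806} \approx 141.95$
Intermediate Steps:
$B{\left(O \right)} = 2 O^{2}$ ($B{\left(O \right)} = O 2 O = 2 O^{2}$)
$M{\left(V \right)} = 51$ ($M{\left(V \right)} = - 3 \left(\left(-53 + 10\right) + 26\right) = - 3 \left(-43 + 26\right) = \left(-3\right) \left(-17\right) = 51$)
$f = 31582$ ($f = - 2 \left(51 - 2 \left(-89\right)^{2}\right) = - 2 \left(51 - 2 \cdot 7921\right) = - 2 \left(51 - 15842\right) = \left(-2\right) \left(-15791\right) = 31582$)
$\sqrt{\left(8045 - 19477\right) + f} = \sqrt{\left(8045 - 19477\right) + 31582} = \sqrt{-11432 + 31582} = \sqrt{20150} = 5 \sqrt{806}$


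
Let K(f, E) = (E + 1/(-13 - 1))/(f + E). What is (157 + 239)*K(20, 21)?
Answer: 58014/287 ≈ 202.14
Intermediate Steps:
K(f, E) = (-1/14 + E)/(E + f) (K(f, E) = (E + 1/(-14))/(E + f) = (E - 1/14)/(E + f) = (-1/14 + E)/(E + f))
(157 + 239)*K(20, 21) = (157 + 239)*((-1/14 + 21)/(21 + 20)) = 396*((293/14)/41) = 396*((1/41)*(293/14)) = 396*(293/574) = 58014/287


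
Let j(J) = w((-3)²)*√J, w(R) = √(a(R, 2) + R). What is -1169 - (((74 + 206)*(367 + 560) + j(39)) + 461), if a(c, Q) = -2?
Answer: -261190 - √273 ≈ -2.6121e+5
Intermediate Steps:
w(R) = √(-2 + R)
j(J) = √7*√J (j(J) = √(-2 + (-3)²)*√J = √(-2 + 9)*√J = √7*√J)
-1169 - (((74 + 206)*(367 + 560) + j(39)) + 461) = -1169 - (((74 + 206)*(367 + 560) + √7*√39) + 461) = -1169 - ((280*927 + √273) + 461) = -1169 - ((259560 + √273) + 461) = -1169 - (260021 + √273) = -1169 + (-260021 - √273) = -261190 - √273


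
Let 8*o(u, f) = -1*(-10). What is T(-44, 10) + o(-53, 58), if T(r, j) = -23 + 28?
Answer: 25/4 ≈ 6.2500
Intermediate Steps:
T(r, j) = 5
o(u, f) = 5/4 (o(u, f) = (-1*(-10))/8 = (1/8)*10 = 5/4)
T(-44, 10) + o(-53, 58) = 5 + 5/4 = 25/4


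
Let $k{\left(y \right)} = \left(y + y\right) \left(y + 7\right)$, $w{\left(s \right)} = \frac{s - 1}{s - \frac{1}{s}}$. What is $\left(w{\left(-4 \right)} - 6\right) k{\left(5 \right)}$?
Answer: $-560$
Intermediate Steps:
$w{\left(s \right)} = \frac{-1 + s}{s - \frac{1}{s}}$
$k{\left(y \right)} = 2 y \left(7 + y\right)$
$\left(w{\left(-4 \right)} - 6\right) k{\left(5 \right)} = \left(- \frac{4}{1 - 4} - 6\right) 2 \cdot 5 \left(7 + 5\right) = \left(- \frac{4}{-3} - 6\right) 2 \cdot 5 \cdot 12 = \left(\left(-4\right) \left(- \frac{1}{3}\right) - 6\right) 120 = \left(\frac{4}{3} - 6\right) 120 = \left(- \frac{14}{3}\right) 120 = -560$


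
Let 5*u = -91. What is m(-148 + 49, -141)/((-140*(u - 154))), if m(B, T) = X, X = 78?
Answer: 13/4018 ≈ 0.0032354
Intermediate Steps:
m(B, T) = 78
u = -91/5 (u = (1/5)*(-91) = -91/5 ≈ -18.200)
m(-148 + 49, -141)/((-140*(u - 154))) = 78/((-140*(-91/5 - 154))) = 78/((-140*(-861/5))) = 78/24108 = 78*(1/24108) = 13/4018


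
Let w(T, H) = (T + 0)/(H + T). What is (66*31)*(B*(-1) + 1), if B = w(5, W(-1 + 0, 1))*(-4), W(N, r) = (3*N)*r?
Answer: 22506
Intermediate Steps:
W(N, r) = 3*N*r
w(T, H) = T/(H + T)
B = -10 (B = (5/(3*(-1 + 0)*1 + 5))*(-4) = (5/(3*(-1)*1 + 5))*(-4) = (5/(-3 + 5))*(-4) = (5/2)*(-4) = -10)
(66*31)*(B*(-1) + 1) = (66*31)*(-10*(-1) + 1) = 2046*(10 + 1) = 2046*11 = 22506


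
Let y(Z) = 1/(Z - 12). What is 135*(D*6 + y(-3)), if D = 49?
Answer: 39681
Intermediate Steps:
y(Z) = 1/(-12 + Z)
135*(D*6 + y(-3)) = 135*(49*6 + 1/(-12 - 3)) = 135*(294 + 1/(-15)) = 135*(294 - 1/15) = 135*(4409/15) = 39681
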